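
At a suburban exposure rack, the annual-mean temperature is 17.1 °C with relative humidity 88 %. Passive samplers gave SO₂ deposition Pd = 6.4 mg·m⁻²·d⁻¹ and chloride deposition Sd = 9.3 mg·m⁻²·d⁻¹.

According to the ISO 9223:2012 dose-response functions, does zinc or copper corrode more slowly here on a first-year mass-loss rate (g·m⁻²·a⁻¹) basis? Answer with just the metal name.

zinc: T>10 °C ⇒ hinge -0.071·(17.1−10) = -0.5041
  Pd branch = 0.0129·Pd^0.44·e^(0.046·RH+f) = 1.01 μm/a
  Cl⁻ term: 0.0175·9.3^0.57·exp(0.008·88+0.085·17.1) = 0.5396
  sum: 1.01 + 0.5396 → r_corr = 1.55 μm/a
  mass loss = 1.55 μm/a × 7.14 g/cm³ = 11.07 g·m⁻²·a⁻¹
copper: f(T) = -0.080·(T−10) [T>10 °C] = -0.5680
  SO₂ term: 0.0053·6.4^0.26·exp(0.059·88-0.5680) = 0.8751
  Sd branch = 0.01025·Sd^0.27·e^(0.036·RH+0.049·T) = 1.028 μm/a
  r_corr = 0.8751 + 1.028 = 1.903 μm/a
  mass loss = 1.903 μm/a × 8.96 g/cm³ = 17.05 g·m⁻²·a⁻¹
Ordering by g·m⁻²·a⁻¹: copper (17.1) > zinc (11.1)

zinc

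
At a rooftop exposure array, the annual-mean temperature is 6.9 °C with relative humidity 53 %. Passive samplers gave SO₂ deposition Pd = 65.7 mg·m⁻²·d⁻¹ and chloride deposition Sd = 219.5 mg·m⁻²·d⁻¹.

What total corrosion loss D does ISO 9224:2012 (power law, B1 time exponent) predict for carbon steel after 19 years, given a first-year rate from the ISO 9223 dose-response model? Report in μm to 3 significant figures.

D(19) = 234 μm

carbon steel: T≤10 °C ⇒ hinge +0.150·(6.9−10) = -0.4650
  SO₂ term: 1.77·65.7^0.52·exp(0.02·53-0.4650) = 28.28
  Sd branch = 0.102·Sd^0.62·e^(0.033·RH+0.04·T) = 21.86 μm/a
  r_corr = 28.28 + 21.86 = 50.15 μm/a
Long-term exponent b (ISO 9224 Table 2, B1) = 0.523
  D(19) = 50.15 × 19^0.523 = 50.15 × 4.664 = 233.9 μm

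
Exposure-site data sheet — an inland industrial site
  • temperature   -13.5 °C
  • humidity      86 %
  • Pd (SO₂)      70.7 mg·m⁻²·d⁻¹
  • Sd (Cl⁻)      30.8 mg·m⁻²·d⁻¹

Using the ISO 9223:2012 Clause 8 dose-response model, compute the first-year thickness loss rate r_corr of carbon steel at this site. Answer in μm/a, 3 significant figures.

carbon steel: temperature factor f = +0.150·(-23.5) = -3.5250
  Pd branch = 1.77·Pd^0.52·e^(0.02·RH+f) = 2.665 μm/a
  Cl⁻ term: 0.102·30.8^0.62·exp(0.033·86+0.04·-13.5) = 8.502
  r_corr = 2.665 + 8.502 = 11.17 μm/a

r_corr = 11.2 μm/a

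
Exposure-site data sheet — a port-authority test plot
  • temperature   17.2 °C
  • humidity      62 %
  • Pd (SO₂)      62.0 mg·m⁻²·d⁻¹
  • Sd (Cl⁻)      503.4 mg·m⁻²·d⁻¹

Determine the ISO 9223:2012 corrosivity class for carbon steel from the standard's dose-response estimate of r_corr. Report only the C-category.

carbon steel: T>10 °C ⇒ hinge -0.054·(17.2−10) = -0.3888
  sulphur-dioxide contribution → 35.46 μm/a
  chloride contribution → 74.33 μm/a
  ⇒ r_corr(carbon steel) = 109.8 μm/a
110 μm/a falls in (80, 200] for carbon steel → category C5

C5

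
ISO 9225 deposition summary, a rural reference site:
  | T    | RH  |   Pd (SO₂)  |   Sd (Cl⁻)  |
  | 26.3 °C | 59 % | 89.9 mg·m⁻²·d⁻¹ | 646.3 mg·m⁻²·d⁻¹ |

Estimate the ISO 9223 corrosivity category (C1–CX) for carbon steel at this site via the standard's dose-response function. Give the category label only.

carbon steel: T>10 °C ⇒ hinge -0.054·(26.3−10) = -0.8802
  sulphur-dioxide contribution → 24.78 μm/a
  chloride contribution → 113.1 μm/a
  total first-year rate 137.9 μm/a
ISO 9223 Table 2 (carbon steel): 80 < 138 ≤ 200 μm/a ⇒ C5

C5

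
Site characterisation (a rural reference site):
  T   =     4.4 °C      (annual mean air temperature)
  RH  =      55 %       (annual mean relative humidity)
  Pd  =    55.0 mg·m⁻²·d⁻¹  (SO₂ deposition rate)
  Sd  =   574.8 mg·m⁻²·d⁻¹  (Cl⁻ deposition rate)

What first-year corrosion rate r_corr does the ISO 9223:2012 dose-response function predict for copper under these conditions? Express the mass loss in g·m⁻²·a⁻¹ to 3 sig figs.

copper: T≤10 °C ⇒ hinge +0.126·(4.4−10) = -0.7056
  Pd branch = 0.0053·Pd^0.26·e^(0.059·RH+f) = 0.1904 μm/a
  Sd branch = 0.01025·Sd^0.27·e^(0.036·RH+0.049·T) = 0.5121 μm/a
  r_corr = 0.1904 + 0.5121 = 0.7024 μm/a
Convert to mass loss: 0.7024 μm/a × 8.96 g/cm³ = 6.294 g·m⁻²·a⁻¹

r_corr = 6.29 g·m⁻²·a⁻¹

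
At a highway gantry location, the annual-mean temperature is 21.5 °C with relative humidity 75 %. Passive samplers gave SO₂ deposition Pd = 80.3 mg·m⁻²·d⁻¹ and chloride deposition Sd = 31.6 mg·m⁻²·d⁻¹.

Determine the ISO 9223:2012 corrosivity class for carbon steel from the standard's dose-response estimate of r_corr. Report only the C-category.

C4

carbon steel: T>10 °C ⇒ hinge -0.054·(21.5−10) = -0.6210
  SO₂ term: 1.77·80.3^0.52·exp(0.02·75-0.6210) = 41.7
  Sd branch = 0.102·Sd^0.62·e^(0.033·RH+0.04·T) = 24.37 μm/a
  sum: 41.7 + 24.37 → r_corr = 66.07 μm/a
ISO 9223 Table 2 (carbon steel): 50 < 66.1 ≤ 80 μm/a ⇒ C4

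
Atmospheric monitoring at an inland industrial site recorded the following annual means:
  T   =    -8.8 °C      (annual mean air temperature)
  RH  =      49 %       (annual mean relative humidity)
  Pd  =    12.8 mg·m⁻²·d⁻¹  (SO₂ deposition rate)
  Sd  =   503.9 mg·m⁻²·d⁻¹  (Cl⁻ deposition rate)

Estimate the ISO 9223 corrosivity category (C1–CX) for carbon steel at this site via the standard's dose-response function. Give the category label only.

C2

carbon steel: f(T) = +0.150·(T−10) [T≤10 °C] = -2.8200
  SO₂ term: 1.77·12.8^0.52·exp(0.02·49-2.8200) = 1.058
  Sd branch = 0.102·Sd^0.62·e^(0.033·RH+0.04·T) = 17.12 μm/a
  r_corr = 1.058 + 17.12 = 18.18 μm/a
Category bounds: 1.3…25 μm/a bracket r_corr ⇒ C2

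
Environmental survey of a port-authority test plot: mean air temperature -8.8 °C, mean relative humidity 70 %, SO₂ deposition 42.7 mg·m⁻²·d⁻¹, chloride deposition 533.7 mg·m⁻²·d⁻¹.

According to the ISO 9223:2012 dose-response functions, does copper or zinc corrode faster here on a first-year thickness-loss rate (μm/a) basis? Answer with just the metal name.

zinc

copper: f(T) = +0.126·(T−10) [T≤10 °C] = -2.3688
  sulphur-dioxide contribution → 0.08186 μm/a
  chloride contribution → 0.4511 μm/a
  ⇒ r_corr(copper) = 0.5329 μm/a
zinc: f(T) = +0.038·(T−10) [T≤10 °C] = -0.7144
  sulphur-dioxide contribution → 0.8244 μm/a
  chloride contribution → 0.5199 μm/a
  ⇒ r_corr(zinc) = 1.344 μm/a
Ordering by μm/a: zinc (1.34) > copper (0.533)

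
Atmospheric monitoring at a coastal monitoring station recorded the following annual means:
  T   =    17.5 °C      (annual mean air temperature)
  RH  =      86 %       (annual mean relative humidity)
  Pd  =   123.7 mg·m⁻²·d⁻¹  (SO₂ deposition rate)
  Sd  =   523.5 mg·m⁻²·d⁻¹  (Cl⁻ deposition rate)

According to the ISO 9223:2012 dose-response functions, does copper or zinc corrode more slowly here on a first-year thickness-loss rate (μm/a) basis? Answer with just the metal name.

copper

copper: temperature factor f = -0.080·(7.5) = -0.6000
  sulphur-dioxide contribution → 1.627 μm/a
  chloride contribution → 2.896 μm/a
  total first-year rate 4.523 μm/a
zinc: f(T) = -0.071·(T−10) [T>10 °C] = -0.5325
  sulphur-dioxide contribution → 3.296 μm/a
  chloride contribution → 5.465 μm/a
  ⇒ r_corr(zinc) = 8.762 μm/a
Ordering by μm/a: zinc (8.76) > copper (4.52)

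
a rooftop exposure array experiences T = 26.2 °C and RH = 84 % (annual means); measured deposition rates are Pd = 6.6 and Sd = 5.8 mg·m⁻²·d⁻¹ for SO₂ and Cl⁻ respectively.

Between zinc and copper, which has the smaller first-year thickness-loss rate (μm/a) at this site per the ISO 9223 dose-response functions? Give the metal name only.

zinc

zinc: T>10 °C ⇒ hinge -0.071·(26.2−10) = -1.1502
  sulphur-dioxide contribution → 0.4465 μm/a
  chloride contribution → 0.8654 μm/a
  ⇒ r_corr(zinc) = 1.312 μm/a
copper: temperature factor f = -0.080·(16.2) = -1.2960
  sulphur-dioxide contribution → 0.3364 μm/a
  chloride contribution → 1.224 μm/a
  total first-year rate 1.56 μm/a
Ordering by μm/a: copper (1.56) > zinc (1.31)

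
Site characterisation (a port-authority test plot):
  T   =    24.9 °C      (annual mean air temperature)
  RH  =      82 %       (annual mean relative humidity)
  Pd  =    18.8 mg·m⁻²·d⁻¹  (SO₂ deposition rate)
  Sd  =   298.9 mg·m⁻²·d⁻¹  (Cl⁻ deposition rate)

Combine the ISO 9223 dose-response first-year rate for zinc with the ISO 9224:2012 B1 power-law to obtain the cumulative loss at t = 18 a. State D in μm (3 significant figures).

zinc: T>10 °C ⇒ hinge -0.071·(24.9−10) = -1.0579
  SO₂ term: 0.0129·18.8^0.44·exp(0.046·82-1.0579) = 0.7078
  Sd branch = 0.0175·Sd^0.57·e^(0.008·RH+0.085·T) = 7.214 μm/a
  sum: 0.7078 + 7.214 → r_corr = 7.922 μm/a
Long-term exponent b (ISO 9224 Table 2, B1) = 0.813
  D(18) = 7.922 × 18^0.813 = 7.922 × 10.48 = 83.05 μm

D(18) = 83.1 μm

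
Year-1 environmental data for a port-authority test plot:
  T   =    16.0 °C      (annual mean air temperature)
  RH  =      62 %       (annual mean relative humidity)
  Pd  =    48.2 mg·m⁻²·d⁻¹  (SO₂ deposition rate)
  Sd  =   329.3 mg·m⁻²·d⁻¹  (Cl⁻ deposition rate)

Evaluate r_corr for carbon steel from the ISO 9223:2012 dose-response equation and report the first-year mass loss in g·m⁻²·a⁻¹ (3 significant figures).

r_corr = 688 g·m⁻²·a⁻¹

carbon steel: T>10 °C ⇒ hinge -0.054·(16.0−10) = -0.3240
  sulphur-dioxide contribution → 33.19 μm/a
  chloride contribution → 54.45 μm/a
  total first-year rate 87.64 μm/a
Convert to mass loss: 87.64 μm/a × 7.85 g/cm³ = 688 g·m⁻²·a⁻¹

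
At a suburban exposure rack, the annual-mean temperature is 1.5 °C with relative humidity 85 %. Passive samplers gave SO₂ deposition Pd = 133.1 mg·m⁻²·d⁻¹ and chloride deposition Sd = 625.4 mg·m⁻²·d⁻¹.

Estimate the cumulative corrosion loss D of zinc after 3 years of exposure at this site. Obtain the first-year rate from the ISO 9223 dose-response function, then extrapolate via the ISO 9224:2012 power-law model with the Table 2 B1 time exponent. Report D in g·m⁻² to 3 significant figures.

zinc: temperature factor f = +0.038·(-8.5) = -0.3230
  Pd branch = 0.0129·Pd^0.44·e^(0.046·RH+f) = 4.009 μm/a
  Cl⁻ term: 0.0175·625.4^0.57·exp(0.008·85+0.085·1.5) = 1.54
  r_corr = 4.009 + 1.54 = 5.549 μm/a
ISO 9224: D(t) = r_corr · t^b with b = 0.813 (zinc, B1)
  D(3) = 5.549 × 3^0.813 = 5.549 × 2.443 = 13.56 μm
  Mass loss = 13.56 μm × 7.14 g/cm³ = 96.79 g·m⁻²

D(3) = 96.8 g·m⁻²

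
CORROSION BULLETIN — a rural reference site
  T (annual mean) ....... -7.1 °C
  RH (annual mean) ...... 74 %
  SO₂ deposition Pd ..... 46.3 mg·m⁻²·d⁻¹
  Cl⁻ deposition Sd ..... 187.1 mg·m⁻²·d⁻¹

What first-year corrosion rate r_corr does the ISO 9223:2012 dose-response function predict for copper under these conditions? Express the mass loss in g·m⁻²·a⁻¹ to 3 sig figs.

r_corr = 5.00 g·m⁻²·a⁻¹

copper: temperature factor f = +0.126·(-17.1) = -2.1546
  Pd branch = 0.0053·Pd^0.26·e^(0.059·RH+f) = 0.1311 μm/a
  Cl⁻ term: 0.01025·187.1^0.27·exp(0.036·74+0.049·-7.1) = 0.4266
  sum: 0.1311 + 0.4266 → r_corr = 0.5578 μm/a
Convert to mass loss: 0.5578 μm/a × 8.96 g/cm³ = 4.998 g·m⁻²·a⁻¹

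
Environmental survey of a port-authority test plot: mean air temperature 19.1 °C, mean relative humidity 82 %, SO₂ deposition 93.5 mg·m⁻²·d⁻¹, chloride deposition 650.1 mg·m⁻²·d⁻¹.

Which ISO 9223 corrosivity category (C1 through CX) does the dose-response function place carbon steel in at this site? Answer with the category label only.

carbon steel: f(T) = -0.054·(T−10) [T>10 °C] = -0.4914
  sulphur-dioxide contribution → 59.11 μm/a
  chloride contribution → 181.8 μm/a
  ⇒ r_corr(carbon steel) = 240.9 μm/a
ISO 9223 Table 2 (carbon steel): 200 < 241 ≤ 700 μm/a ⇒ CX

CX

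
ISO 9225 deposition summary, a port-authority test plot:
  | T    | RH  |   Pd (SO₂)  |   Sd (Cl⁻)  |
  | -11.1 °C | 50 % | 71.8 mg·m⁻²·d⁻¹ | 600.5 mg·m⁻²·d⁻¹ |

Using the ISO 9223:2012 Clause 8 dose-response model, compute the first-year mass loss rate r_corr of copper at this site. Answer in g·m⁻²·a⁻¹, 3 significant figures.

r_corr = 2.01 g·m⁻²·a⁻¹

copper: T≤10 °C ⇒ hinge +0.126·(-11.1−10) = -2.6586
  SO₂ term: 0.0053·71.8^0.26·exp(0.059·50-2.6586) = 0.02155
  Sd branch = 0.01025·Sd^0.27·e^(0.036·RH+0.049·T) = 0.2025 μm/a
  r_corr = 0.02155 + 0.2025 = 0.2241 μm/a
Convert to mass loss: 0.2241 μm/a × 8.96 g/cm³ = 2.008 g·m⁻²·a⁻¹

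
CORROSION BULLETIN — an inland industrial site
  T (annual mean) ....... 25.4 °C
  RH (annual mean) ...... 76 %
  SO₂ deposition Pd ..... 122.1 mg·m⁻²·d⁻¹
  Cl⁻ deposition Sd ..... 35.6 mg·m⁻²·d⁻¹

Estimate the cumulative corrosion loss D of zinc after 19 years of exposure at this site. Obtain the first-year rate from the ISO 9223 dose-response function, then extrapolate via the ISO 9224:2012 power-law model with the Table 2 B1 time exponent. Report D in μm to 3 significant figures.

D(19) = 36.3 μm

zinc: temperature factor f = -0.071·(15.4) = -1.0934
  sulphur-dioxide contribution → 1.181 μm/a
  chloride contribution → 2.133 μm/a
  ⇒ r_corr(zinc) = 3.314 μm/a
Power-law: D(19) = r_corr · 19^0.813
  D(19) = 3.314 × 19^0.813 = 3.314 × 10.96 = 36.31 μm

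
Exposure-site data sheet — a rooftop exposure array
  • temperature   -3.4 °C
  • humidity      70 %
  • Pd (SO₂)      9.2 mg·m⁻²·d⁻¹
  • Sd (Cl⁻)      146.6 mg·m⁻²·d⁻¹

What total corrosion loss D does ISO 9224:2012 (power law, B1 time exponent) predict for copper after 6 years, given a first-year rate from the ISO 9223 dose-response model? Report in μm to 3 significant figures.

copper: T≤10 °C ⇒ hinge +0.126·(-3.4−10) = -1.6884
  Pd branch = 0.0053·Pd^0.26·e^(0.059·RH+f) = 0.1085 μm/a
  Cl⁻ term: 0.01025·146.6^0.27·exp(0.036·70+0.049·-3.4) = 0.4146
  sum: 0.1085 + 0.4146 → r_corr = 0.5231 μm/a
ISO 9224: D(t) = r_corr · t^b with b = 0.667 (copper, B1)
  D(6) = 0.5231 × 6^0.667 = 0.5231 × 3.304 = 1.728 μm

D(6) = 1.73 μm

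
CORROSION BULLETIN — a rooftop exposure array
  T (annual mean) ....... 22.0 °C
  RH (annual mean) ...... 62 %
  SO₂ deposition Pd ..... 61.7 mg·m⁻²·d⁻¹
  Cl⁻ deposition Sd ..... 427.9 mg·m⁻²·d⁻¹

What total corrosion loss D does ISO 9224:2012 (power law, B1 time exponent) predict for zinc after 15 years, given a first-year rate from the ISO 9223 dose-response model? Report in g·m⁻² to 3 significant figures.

D(15) = 418 g·m⁻²

zinc: T>10 °C ⇒ hinge -0.071·(22.0−10) = -0.8520
  SO₂ term: 0.0129·61.7^0.44·exp(0.046·62-0.8520) = 0.5847
  Sd branch = 0.0175·Sd^0.57·e^(0.008·RH+0.085·T) = 5.894 μm/a
  r_corr = 0.5847 + 5.894 = 6.479 μm/a
Power-law: D(15) = r_corr · 15^0.813
  D(15) = 6.479 × 15^0.813 = 6.479 × 9.04 = 58.57 μm
  Mass loss = 58.57 μm × 7.14 g/cm³ = 418.2 g·m⁻²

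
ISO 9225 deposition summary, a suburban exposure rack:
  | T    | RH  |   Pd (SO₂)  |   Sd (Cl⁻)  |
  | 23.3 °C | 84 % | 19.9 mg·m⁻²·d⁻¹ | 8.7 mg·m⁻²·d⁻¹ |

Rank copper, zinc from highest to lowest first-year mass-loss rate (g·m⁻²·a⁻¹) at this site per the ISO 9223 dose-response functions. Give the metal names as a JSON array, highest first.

["copper", "zinc"]

copper: temperature factor f = -0.080·(13.3) = -1.0640
  SO₂ term: 0.0053·19.9^0.26·exp(0.059·84-1.0640) = 0.5653
  Sd branch = 0.01025·Sd^0.27·e^(0.036·RH+0.049·T) = 1.184 μm/a
  sum: 0.5653 + 1.184 → r_corr = 1.75 μm/a
  mass loss = 1.75 μm/a × 8.96 g/cm³ = 15.68 g·m⁻²·a⁻¹
zinc: temperature factor f = -0.071·(13.3) = -0.9443
  Pd branch = 0.0129·Pd^0.44·e^(0.046·RH+f) = 0.8914 μm/a
  Cl⁻ term: 0.0175·8.7^0.57·exp(0.008·84+0.085·23.3) = 0.8522
  sum: 0.8914 + 0.8522 → r_corr = 1.744 μm/a
  mass loss = 1.744 μm/a × 7.14 g/cm³ = 12.45 g·m⁻²·a⁻¹
Ordering by g·m⁻²·a⁻¹: copper (15.7) > zinc (12.4)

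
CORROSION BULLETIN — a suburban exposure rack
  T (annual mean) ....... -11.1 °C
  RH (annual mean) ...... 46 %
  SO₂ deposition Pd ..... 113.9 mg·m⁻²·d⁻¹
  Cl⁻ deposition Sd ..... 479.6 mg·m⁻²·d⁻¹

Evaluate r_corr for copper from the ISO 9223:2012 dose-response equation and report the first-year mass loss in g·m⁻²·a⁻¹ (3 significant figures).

copper: temperature factor f = +0.126·(-21.1) = -2.6586
  Pd branch = 0.0053·Pd^0.26·e^(0.059·RH+f) = 0.01919 μm/a
  Sd branch = 0.01025·Sd^0.27·e^(0.036·RH+0.049·T) = 0.165 μm/a
  sum: 0.01919 + 0.165 → r_corr = 0.1842 μm/a
Convert to mass loss: 0.1842 μm/a × 8.96 g/cm³ = 1.651 g·m⁻²·a⁻¹

r_corr = 1.65 g·m⁻²·a⁻¹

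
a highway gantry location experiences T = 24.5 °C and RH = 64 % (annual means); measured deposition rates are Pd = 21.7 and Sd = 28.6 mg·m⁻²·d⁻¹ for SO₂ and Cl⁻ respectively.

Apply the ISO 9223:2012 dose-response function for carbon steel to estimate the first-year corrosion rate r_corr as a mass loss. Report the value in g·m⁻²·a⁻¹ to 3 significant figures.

carbon steel: T>10 °C ⇒ hinge -0.054·(24.5−10) = -0.7830
  sulphur-dioxide contribution → 14.41 μm/a
  chloride contribution → 17.96 μm/a
  ⇒ r_corr(carbon steel) = 32.38 μm/a
Convert to mass loss: 32.38 μm/a × 7.85 g/cm³ = 254.2 g·m⁻²·a⁻¹

r_corr = 254 g·m⁻²·a⁻¹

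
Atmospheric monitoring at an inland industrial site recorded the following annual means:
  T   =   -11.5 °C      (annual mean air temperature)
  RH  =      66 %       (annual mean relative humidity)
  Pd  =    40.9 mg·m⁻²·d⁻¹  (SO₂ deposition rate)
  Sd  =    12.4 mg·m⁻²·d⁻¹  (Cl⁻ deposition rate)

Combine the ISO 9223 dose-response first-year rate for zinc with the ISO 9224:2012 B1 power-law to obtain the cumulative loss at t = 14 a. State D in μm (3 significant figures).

zinc: T≤10 °C ⇒ hinge +0.038·(-11.5−10) = -0.8170
  SO₂ term: 0.0129·40.9^0.44·exp(0.046·66-0.8170) = 0.6074
  Sd branch = 0.0175·Sd^0.57·e^(0.008·RH+0.085·T) = 0.04689 μm/a
  r_corr = 0.6074 + 0.04689 = 0.6543 μm/a
Power-law: D(14) = r_corr · 14^0.813
  D(14) = 0.6543 × 14^0.813 = 0.6543 × 8.547 = 5.592 μm

D(14) = 5.59 μm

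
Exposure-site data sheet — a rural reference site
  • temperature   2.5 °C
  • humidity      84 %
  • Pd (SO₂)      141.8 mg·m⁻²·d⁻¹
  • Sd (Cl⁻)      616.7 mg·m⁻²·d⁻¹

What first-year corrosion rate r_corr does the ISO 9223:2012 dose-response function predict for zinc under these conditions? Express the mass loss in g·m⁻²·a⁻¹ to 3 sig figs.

zinc: f(T) = +0.038·(T−10) [T≤10 °C] = -0.2850
  Pd branch = 0.0129·Pd^0.44·e^(0.046·RH+f) = 4.089 μm/a
  Cl⁻ term: 0.0175·616.7^0.57·exp(0.008·84+0.085·2.5) = 1.65
  r_corr = 4.089 + 1.65 = 5.74 μm/a
Convert to mass loss: 5.74 μm/a × 7.14 g/cm³ = 40.98 g·m⁻²·a⁻¹

r_corr = 41.0 g·m⁻²·a⁻¹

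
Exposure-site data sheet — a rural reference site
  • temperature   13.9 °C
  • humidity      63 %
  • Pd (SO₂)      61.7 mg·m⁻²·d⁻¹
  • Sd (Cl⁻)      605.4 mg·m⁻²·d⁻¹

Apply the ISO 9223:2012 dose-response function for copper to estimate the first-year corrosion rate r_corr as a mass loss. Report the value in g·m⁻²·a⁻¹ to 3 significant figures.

r_corr = 14.1 g·m⁻²·a⁻¹

copper: T>10 °C ⇒ hinge -0.080·(13.9−10) = -0.3120
  sulphur-dioxide contribution → 0.4661 μm/a
  chloride contribution → 1.103 μm/a
  total first-year rate 1.569 μm/a
Convert to mass loss: 1.569 μm/a × 8.96 g/cm³ = 14.06 g·m⁻²·a⁻¹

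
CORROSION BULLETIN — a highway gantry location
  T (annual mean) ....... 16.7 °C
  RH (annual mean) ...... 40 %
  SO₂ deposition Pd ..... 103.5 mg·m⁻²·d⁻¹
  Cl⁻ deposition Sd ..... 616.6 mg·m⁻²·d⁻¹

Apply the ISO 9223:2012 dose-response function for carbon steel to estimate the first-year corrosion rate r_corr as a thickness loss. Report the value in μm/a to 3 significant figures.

r_corr = 70.6 μm/a

carbon steel: T>10 °C ⇒ hinge -0.054·(16.7−10) = -0.3618
  sulphur-dioxide contribution → 30.62 μm/a
  chloride contribution → 39.97 μm/a
  ⇒ r_corr(carbon steel) = 70.6 μm/a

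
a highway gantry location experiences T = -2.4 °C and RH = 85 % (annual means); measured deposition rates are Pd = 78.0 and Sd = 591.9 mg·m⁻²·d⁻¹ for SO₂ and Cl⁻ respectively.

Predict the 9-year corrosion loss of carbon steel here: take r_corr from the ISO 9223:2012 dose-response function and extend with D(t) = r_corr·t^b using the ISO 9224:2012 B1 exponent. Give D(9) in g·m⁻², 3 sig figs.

carbon steel: T≤10 °C ⇒ hinge +0.150·(-2.4−10) = -1.8600
  SO₂ term: 1.77·78.0^0.52·exp(0.02·85-1.8600) = 14.53
  Cl⁻ term: 0.102·591.9^0.62·exp(0.033·85+0.04·-2.4) = 80.15
  r_corr = 14.53 + 80.15 = 94.68 μm/a
Long-term exponent b (ISO 9224 Table 2, B1) = 0.523
  D(9) = 94.68 × 9^0.523 = 94.68 × 3.156 = 298.8 μm
  Mass loss = 298.8 μm × 7.85 g/cm³ = 2345 g·m⁻²

D(9) = 2.35e+03 g·m⁻²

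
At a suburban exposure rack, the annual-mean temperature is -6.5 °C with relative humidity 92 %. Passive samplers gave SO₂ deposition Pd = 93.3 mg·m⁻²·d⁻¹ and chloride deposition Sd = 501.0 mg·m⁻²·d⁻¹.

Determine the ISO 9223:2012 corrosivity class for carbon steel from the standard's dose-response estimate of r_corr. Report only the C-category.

carbon steel: T≤10 °C ⇒ hinge +0.150·(-6.5−10) = -2.4750
  sulphur-dioxide contribution → 9.921 μm/a
  chloride contribution → 77.29 μm/a
  total first-year rate 87.21 μm/a
Category bounds: 80…200 μm/a bracket r_corr ⇒ C5

C5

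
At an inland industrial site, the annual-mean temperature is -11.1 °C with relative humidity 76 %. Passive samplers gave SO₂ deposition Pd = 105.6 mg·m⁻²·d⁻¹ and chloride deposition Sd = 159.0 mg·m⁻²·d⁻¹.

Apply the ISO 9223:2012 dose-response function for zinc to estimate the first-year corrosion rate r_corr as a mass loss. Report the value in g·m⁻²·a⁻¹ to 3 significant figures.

zinc: T≤10 °C ⇒ hinge +0.038·(-11.1−10) = -0.8018
  sulphur-dioxide contribution → 1.483 μm/a
  chloride contribution → 0.225 μm/a
  total first-year rate 1.708 μm/a
Convert to mass loss: 1.708 μm/a × 7.14 g/cm³ = 12.19 g·m⁻²·a⁻¹

r_corr = 12.2 g·m⁻²·a⁻¹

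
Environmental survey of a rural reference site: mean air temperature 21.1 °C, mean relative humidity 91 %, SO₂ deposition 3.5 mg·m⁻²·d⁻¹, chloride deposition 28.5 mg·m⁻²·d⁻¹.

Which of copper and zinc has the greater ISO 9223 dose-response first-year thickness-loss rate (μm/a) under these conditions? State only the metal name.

copper: temperature factor f = -0.080·(11.1) = -0.8880
  SO₂ term: 0.0053·3.5^0.26·exp(0.059·91-0.8880) = 0.6483
  Sd branch = 0.01025·Sd^0.27·e^(0.036·RH+0.049·T) = 1.885 μm/a
  sum: 0.6483 + 1.885 → r_corr = 2.533 μm/a
zinc: temperature factor f = -0.071·(11.1) = -0.7881
  Pd branch = 0.0129·Pd^0.44·e^(0.046·RH+f) = 0.6694 μm/a
  Sd branch = 0.0175·Sd^0.57·e^(0.008·RH+0.085·T) = 1.47 μm/a
  sum: 0.6694 + 1.47 → r_corr = 2.14 μm/a
Ordering by μm/a: copper (2.53) > zinc (2.14)

copper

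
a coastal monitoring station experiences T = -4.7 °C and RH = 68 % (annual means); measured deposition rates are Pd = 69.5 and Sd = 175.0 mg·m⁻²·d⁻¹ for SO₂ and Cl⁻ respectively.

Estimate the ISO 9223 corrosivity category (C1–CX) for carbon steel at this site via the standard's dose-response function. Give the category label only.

carbon steel: temperature factor f = +0.150·(-14.7) = -2.2050
  Pd branch = 1.77·Pd^0.52·e^(0.02·RH+f) = 6.9 μm/a
  Cl⁻ term: 0.102·175.0^0.62·exp(0.033·68+0.04·-4.7) = 19.6
  r_corr = 6.9 + 19.6 = 26.5 μm/a
Category bounds: 25…50 μm/a bracket r_corr ⇒ C3

C3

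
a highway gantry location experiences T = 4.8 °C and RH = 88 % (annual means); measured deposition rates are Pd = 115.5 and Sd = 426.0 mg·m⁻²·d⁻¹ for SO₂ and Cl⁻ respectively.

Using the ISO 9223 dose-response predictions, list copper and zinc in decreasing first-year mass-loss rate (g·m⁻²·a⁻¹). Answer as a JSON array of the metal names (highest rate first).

copper: temperature factor f = +0.126·(-5.2) = -0.6552
  sulphur-dioxide contribution → 1.702 μm/a
  chloride contribution → 1.58 μm/a
  ⇒ r_corr(copper) = 3.282 μm/a
  mass loss = 3.282 μm/a × 8.96 g/cm³ = 29.4 g·m⁻²·a⁻¹
zinc: f(T) = +0.038·(T−10) [T≤10 °C] = -0.1976
  sulphur-dioxide contribution → 4.902 μm/a
  chloride contribution → 1.678 μm/a
  total first-year rate 6.579 μm/a
  mass loss = 6.579 μm/a × 7.14 g/cm³ = 46.98 g·m⁻²·a⁻¹
Ordering by g·m⁻²·a⁻¹: zinc (47) > copper (29.4)

["zinc", "copper"]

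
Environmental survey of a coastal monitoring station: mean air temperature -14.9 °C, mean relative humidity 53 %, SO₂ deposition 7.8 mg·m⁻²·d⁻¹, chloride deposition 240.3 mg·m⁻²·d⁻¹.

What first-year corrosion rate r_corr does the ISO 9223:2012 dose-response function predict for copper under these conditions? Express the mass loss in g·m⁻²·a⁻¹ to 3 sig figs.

copper: f(T) = +0.126·(T−10) [T≤10 °C] = -3.1374
  Pd branch = 0.0053·Pd^0.26·e^(0.059·RH+f) = 0.008948 μm/a
  Sd branch = 0.01025·Sd^0.27·e^(0.036·RH+0.049·T) = 0.1462 μm/a
  r_corr = 0.008948 + 0.1462 = 0.1552 μm/a
Convert to mass loss: 0.1552 μm/a × 8.96 g/cm³ = 1.391 g·m⁻²·a⁻¹

r_corr = 1.39 g·m⁻²·a⁻¹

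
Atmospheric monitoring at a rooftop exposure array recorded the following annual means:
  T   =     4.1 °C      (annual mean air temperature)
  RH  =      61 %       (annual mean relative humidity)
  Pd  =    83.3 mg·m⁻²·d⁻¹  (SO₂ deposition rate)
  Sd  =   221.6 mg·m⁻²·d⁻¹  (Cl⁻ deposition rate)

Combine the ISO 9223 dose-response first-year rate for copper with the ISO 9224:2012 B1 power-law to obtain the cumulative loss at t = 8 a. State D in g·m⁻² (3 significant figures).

copper: T≤10 °C ⇒ hinge +0.126·(4.1−10) = -0.7434
  SO₂ term: 0.0053·83.3^0.26·exp(0.059·61-0.7434) = 0.2909
  Sd branch = 0.01025·Sd^0.27·e^(0.036·RH+0.049·T) = 0.4842 μm/a
  sum: 0.2909 + 0.4842 → r_corr = 0.7751 μm/a
Long-term exponent b (ISO 9224 Table 2, B1) = 0.667
  D(8) = 0.7751 × 8^0.667 = 0.7751 × 4.003 = 3.103 μm
  Mass loss = 3.103 μm × 8.96 g/cm³ = 27.8 g·m⁻²

D(8) = 27.8 g·m⁻²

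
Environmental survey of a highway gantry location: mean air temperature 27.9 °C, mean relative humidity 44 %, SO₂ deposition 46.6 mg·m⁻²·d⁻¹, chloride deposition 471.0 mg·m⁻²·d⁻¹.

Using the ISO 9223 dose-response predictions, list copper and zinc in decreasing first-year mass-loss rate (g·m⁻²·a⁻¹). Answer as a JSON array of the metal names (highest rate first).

["zinc", "copper"]

copper: temperature factor f = -0.080·(17.9) = -1.4320
  SO₂ term: 0.0053·46.6^0.26·exp(0.059·44-1.4320) = 0.04609
  Cl⁻ term: 0.01025·471.0^0.27·exp(0.036·44+0.049·27.9) = 1.033
  r_corr = 0.04609 + 1.033 = 1.079 μm/a
  mass loss = 1.079 μm/a × 8.96 g/cm³ = 9.668 g·m⁻²·a⁻¹
zinc: temperature factor f = -0.071·(17.9) = -1.2709
  Pd branch = 0.0129·Pd^0.44·e^(0.046·RH+f) = 0.1485 μm/a
  Cl⁻ term: 0.0175·471.0^0.57·exp(0.008·44+0.085·27.9) = 8.901
  r_corr = 0.1485 + 8.901 = 9.05 μm/a
  mass loss = 9.05 μm/a × 7.14 g/cm³ = 64.62 g·m⁻²·a⁻¹
Ordering by g·m⁻²·a⁻¹: zinc (64.6) > copper (9.67)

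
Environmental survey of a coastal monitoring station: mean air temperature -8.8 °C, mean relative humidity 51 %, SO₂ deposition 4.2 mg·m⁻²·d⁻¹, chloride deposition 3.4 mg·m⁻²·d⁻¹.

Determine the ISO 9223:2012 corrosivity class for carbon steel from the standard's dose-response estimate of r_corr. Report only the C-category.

C2

carbon steel: T≤10 °C ⇒ hinge +0.150·(-8.8−10) = -2.8200
  SO₂ term: 1.77·4.2^0.52·exp(0.02·51-2.8200) = 0.6171
  Cl⁻ term: 0.102·3.4^0.62·exp(0.033·51+0.04·-8.8) = 0.8244
  r_corr = 0.6171 + 0.8244 = 1.442 μm/a
ISO 9223 Table 2 (carbon steel): 1.3 < 1.44 ≤ 25 μm/a ⇒ C2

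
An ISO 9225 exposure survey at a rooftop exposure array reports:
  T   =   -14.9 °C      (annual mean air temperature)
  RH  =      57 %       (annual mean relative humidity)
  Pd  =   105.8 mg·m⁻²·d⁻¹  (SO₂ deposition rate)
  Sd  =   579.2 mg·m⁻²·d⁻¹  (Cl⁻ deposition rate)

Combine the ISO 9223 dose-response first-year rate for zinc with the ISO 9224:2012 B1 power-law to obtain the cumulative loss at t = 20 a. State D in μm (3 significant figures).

zinc: temperature factor f = +0.038·(-24.9) = -0.9462
  SO₂ term: 0.0129·105.8^0.44·exp(0.046·57-0.9462) = 0.536
  Cl⁻ term: 0.0175·579.2^0.57·exp(0.008·57+0.085·-14.9) = 0.2923
  r_corr = 0.536 + 0.2923 = 0.8283 μm/a
Long-term exponent b (ISO 9224 Table 2, B1) = 0.813
  D(20) = 0.8283 × 20^0.813 = 0.8283 × 11.42 = 9.461 μm

D(20) = 9.46 μm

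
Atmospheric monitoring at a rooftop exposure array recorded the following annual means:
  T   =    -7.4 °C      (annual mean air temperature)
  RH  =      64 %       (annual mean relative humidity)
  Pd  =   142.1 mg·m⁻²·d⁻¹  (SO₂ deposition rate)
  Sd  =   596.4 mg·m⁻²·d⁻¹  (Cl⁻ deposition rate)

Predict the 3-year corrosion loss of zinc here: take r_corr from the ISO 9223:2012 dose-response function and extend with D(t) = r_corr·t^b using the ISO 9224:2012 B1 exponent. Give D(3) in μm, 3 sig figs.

zinc: f(T) = +0.038·(T−10) [T≤10 °C] = -0.6612
  sulphur-dioxide contribution → 1.12 μm/a
  chloride contribution → 0.5947 μm/a
  total first-year rate 1.714 μm/a
Long-term exponent b (ISO 9224 Table 2, B1) = 0.813
  D(3) = 1.714 × 3^0.813 = 1.714 × 2.443 = 4.188 μm

D(3) = 4.19 μm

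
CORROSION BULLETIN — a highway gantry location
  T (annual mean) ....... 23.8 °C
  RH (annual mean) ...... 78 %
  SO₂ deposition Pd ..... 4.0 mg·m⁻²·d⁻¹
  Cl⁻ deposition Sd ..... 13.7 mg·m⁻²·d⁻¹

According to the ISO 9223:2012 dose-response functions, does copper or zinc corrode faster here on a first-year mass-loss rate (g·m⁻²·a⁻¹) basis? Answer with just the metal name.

copper: f(T) = -0.080·(T−10) [T>10 °C] = -1.1040
  SO₂ term: 0.0053·4.0^0.26·exp(0.059·78-1.1040) = 0.2512
  Cl⁻ term: 0.01025·13.7^0.27·exp(0.036·78+0.049·23.8) = 1.106
  sum: 0.2512 + 1.106 → r_corr = 1.357 μm/a
  mass loss = 1.357 μm/a × 8.96 g/cm³ = 12.16 g·m⁻²·a⁻¹
zinc: f(T) = -0.071·(T−10) [T>10 °C] = -0.9798
  SO₂ term: 0.0129·4.0^0.44·exp(0.046·78-0.9798) = 0.3223
  Sd branch = 0.0175·Sd^0.57·e^(0.008·RH+0.085·T) = 1.098 μm/a
  sum: 0.3223 + 1.098 → r_corr = 1.42 μm/a
  mass loss = 1.42 μm/a × 7.14 g/cm³ = 10.14 g·m⁻²·a⁻¹
Ordering by g·m⁻²·a⁻¹: copper (12.2) > zinc (10.1)

copper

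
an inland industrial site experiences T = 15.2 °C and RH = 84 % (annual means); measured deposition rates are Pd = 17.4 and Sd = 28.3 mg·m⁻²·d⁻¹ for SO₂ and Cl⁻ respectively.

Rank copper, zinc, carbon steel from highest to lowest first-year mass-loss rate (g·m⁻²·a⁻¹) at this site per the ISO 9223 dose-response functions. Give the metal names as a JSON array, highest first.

["carbon steel", "copper", "zinc"]

copper: f(T) = -0.080·(T−10) [T>10 °C] = -0.4160
  SO₂ term: 0.0053·17.4^0.26·exp(0.059·84-0.4160) = 1.044
  Sd branch = 0.01025·Sd^0.27·e^(0.036·RH+0.049·T) = 1.095 μm/a
  sum: 1.044 + 1.095 → r_corr = 2.139 μm/a
  mass loss = 2.139 μm/a × 8.96 g/cm³ = 19.16 g·m⁻²·a⁻¹
zinc: T>10 °C ⇒ hinge -0.071·(15.2−10) = -0.3692
  Pd branch = 0.0129·Pd^0.44·e^(0.046·RH+f) = 1.493 μm/a
  Cl⁻ term: 0.0175·28.3^0.57·exp(0.008·84+0.085·15.2) = 0.8385
  sum: 1.493 + 0.8385 → r_corr = 2.332 μm/a
  mass loss = 2.332 μm/a × 7.14 g/cm³ = 16.65 g·m⁻²·a⁻¹
carbon steel: f(T) = -0.054·(T−10) [T>10 °C] = -0.2808
  SO₂ term: 1.77·17.4^0.52·exp(0.02·84-0.2808) = 31.68
  Sd branch = 0.102·Sd^0.62·e^(0.033·RH+0.04·T) = 23.8 μm/a
  sum: 31.68 + 23.8 → r_corr = 55.48 μm/a
  mass loss = 55.48 μm/a × 7.85 g/cm³ = 435.5 g·m⁻²·a⁻¹
Ordering by g·m⁻²·a⁻¹: carbon steel (436) > copper (19.2) > zinc (16.7)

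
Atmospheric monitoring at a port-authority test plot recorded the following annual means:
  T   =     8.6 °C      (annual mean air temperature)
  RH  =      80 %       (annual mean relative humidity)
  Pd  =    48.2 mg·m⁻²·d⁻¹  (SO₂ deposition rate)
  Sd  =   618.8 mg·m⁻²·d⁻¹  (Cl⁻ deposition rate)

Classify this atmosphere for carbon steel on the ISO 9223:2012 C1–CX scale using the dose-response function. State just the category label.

carbon steel: T≤10 °C ⇒ hinge +0.150·(8.6−10) = -0.2100
  SO₂ term: 1.77·48.2^0.52·exp(0.02·80-0.2100) = 53.31
  Cl⁻ term: 0.102·618.8^0.62·exp(0.033·80+0.04·8.6) = 108.5
  sum: 53.31 + 108.5 → r_corr = 161.8 μm/a
162 μm/a falls in (80, 200] for carbon steel → category C5

C5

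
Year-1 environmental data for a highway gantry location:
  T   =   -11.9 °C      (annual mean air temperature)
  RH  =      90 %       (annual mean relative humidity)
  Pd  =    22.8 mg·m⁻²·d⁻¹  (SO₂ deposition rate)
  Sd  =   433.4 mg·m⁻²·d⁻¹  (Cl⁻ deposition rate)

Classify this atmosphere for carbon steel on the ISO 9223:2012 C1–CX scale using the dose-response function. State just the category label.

carbon steel: T≤10 °C ⇒ hinge +0.150·(-11.9−10) = -3.2850
  sulphur-dioxide contribution → 2.038 μm/a
  chloride contribution → 53.28 μm/a
  total first-year rate 55.32 μm/a
ISO 9223 Table 2 (carbon steel): 50 < 55.3 ≤ 80 μm/a ⇒ C4

C4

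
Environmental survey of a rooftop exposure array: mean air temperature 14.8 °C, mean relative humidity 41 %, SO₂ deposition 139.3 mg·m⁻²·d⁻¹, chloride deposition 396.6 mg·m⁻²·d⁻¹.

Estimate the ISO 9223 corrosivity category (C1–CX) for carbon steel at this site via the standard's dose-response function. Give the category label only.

C4

carbon steel: temperature factor f = -0.054·(4.8) = -0.2592
  sulphur-dioxide contribution → 40.4 μm/a
  chloride contribution → 29.13 μm/a
  total first-year rate 69.53 μm/a
ISO 9223 Table 2 (carbon steel): 50 < 69.5 ≤ 80 μm/a ⇒ C4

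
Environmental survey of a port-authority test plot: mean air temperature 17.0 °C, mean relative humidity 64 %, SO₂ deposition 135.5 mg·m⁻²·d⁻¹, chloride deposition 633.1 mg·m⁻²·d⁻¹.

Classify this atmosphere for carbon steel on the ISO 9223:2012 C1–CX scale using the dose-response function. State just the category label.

carbon steel: temperature factor f = -0.054·(7.0) = -0.3780
  sulphur-dioxide contribution → 56.02 μm/a
  chloride contribution → 90.8 μm/a
  ⇒ r_corr(carbon steel) = 146.8 μm/a
Category bounds: 80…200 μm/a bracket r_corr ⇒ C5

C5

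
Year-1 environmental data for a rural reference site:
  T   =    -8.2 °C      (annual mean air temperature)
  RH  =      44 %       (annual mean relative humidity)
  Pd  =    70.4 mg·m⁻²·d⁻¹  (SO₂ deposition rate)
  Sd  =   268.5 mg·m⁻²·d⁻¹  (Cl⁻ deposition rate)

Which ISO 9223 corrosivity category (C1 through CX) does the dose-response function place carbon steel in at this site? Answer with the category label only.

C2

carbon steel: temperature factor f = +0.150·(-18.2) = -2.7300
  Pd branch = 1.77·Pd^0.52·e^(0.02·RH+f) = 2.543 μm/a
  Sd branch = 0.102·Sd^0.62·e^(0.033·RH+0.04·T) = 10.06 μm/a
  sum: 2.543 + 10.06 → r_corr = 12.6 μm/a
ISO 9223 Table 2 (carbon steel): 1.3 < 12.6 ≤ 25 μm/a ⇒ C2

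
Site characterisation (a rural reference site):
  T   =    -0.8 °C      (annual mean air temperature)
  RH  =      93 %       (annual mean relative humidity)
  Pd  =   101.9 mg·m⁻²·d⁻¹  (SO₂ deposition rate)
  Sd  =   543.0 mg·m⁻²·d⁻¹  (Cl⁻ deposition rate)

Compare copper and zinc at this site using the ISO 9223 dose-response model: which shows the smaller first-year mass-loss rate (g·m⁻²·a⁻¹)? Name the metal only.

copper

copper: f(T) = +0.126·(T−10) [T≤10 °C] = -1.3608
  Pd branch = 0.0053·Pd^0.26·e^(0.059·RH+f) = 1.092 μm/a
  Sd branch = 0.01025·Sd^0.27·e^(0.036·RH+0.049·T) = 1.535 μm/a
  r_corr = 1.092 + 1.535 = 2.627 μm/a
  mass loss = 2.627 μm/a × 8.96 g/cm³ = 23.54 g·m⁻²·a⁻¹
zinc: T≤10 °C ⇒ hinge +0.038·(-0.8−10) = -0.4104
  Pd branch = 0.0129·Pd^0.44·e^(0.046·RH+f) = 4.719 μm/a
  Sd branch = 0.0175·Sd^0.57·e^(0.008·RH+0.085·T) = 1.246 μm/a
  r_corr = 4.719 + 1.246 = 5.965 μm/a
  mass loss = 5.965 μm/a × 7.14 g/cm³ = 42.59 g·m⁻²·a⁻¹
Ordering by g·m⁻²·a⁻¹: zinc (42.6) > copper (23.5)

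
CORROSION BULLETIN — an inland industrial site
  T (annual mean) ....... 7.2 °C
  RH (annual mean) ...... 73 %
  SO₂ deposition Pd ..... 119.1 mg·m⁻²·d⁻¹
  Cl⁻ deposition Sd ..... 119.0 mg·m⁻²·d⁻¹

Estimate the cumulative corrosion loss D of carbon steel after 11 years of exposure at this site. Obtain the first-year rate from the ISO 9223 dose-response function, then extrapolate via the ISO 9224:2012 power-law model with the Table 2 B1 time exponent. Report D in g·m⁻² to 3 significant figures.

carbon steel: f(T) = +0.150·(T−10) [T≤10 °C] = -0.4200
  sulphur-dioxide contribution → 60.13 μm/a
  chloride contribution → 29.29 μm/a
  ⇒ r_corr(carbon steel) = 89.42 μm/a
ISO 9224: D(t) = r_corr · t^b with b = 0.523 (carbon steel, B1)
  D(11) = 89.42 × 11^0.523 = 89.42 × 3.505 = 313.4 μm
  Mass loss = 313.4 μm × 7.85 g/cm³ = 2460 g·m⁻²

D(11) = 2.46e+03 g·m⁻²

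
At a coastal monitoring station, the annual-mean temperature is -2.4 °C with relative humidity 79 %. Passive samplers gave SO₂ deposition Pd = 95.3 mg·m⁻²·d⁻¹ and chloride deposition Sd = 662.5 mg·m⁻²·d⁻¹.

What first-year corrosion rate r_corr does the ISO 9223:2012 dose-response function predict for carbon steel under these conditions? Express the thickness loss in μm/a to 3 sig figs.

r_corr = 84.8 μm/a

carbon steel: f(T) = +0.150·(T−10) [T≤10 °C] = -1.8600
  SO₂ term: 1.77·95.3^0.52·exp(0.02·79-1.8600) = 14.31
  Sd branch = 0.102·Sd^0.62·e^(0.033·RH+0.04·T) = 70.51 μm/a
  sum: 14.31 + 70.51 → r_corr = 84.82 μm/a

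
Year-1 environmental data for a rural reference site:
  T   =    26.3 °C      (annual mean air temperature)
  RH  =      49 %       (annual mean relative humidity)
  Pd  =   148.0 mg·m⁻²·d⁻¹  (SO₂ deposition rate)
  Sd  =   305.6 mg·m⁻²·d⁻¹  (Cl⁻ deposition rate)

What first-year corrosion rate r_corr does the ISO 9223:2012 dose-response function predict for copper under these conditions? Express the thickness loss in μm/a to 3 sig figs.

r_corr = 1.11 μm/a

copper: f(T) = -0.080·(T−10) [T>10 °C] = -1.3040
  sulphur-dioxide contribution → 0.09501 μm/a
  chloride contribution → 1.017 μm/a
  total first-year rate 1.112 μm/a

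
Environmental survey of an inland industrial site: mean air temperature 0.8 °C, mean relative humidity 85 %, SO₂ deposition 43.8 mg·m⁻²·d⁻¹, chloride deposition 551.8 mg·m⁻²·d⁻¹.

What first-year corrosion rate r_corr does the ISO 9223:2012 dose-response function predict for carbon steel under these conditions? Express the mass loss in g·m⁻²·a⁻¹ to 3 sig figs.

carbon steel: temperature factor f = +0.150·(-9.2) = -1.3800
  sulphur-dioxide contribution → 17.4 μm/a
  chloride contribution → 87.22 μm/a
  total first-year rate 104.6 μm/a
Convert to mass loss: 104.6 μm/a × 7.85 g/cm³ = 821.2 g·m⁻²·a⁻¹

r_corr = 821 g·m⁻²·a⁻¹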